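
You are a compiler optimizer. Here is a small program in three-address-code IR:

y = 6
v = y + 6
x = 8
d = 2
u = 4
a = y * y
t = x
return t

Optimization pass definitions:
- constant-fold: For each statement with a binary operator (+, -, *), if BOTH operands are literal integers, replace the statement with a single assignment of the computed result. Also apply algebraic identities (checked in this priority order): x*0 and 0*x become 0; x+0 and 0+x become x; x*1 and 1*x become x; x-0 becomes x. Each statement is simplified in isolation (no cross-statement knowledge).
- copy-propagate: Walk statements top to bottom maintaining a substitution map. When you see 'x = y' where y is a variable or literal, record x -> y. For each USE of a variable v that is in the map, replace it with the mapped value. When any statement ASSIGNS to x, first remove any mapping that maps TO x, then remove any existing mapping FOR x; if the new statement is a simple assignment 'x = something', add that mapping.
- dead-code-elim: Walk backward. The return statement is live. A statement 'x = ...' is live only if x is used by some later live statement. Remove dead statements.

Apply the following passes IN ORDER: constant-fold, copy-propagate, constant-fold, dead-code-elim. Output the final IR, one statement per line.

Answer: return 8

Derivation:
Initial IR:
  y = 6
  v = y + 6
  x = 8
  d = 2
  u = 4
  a = y * y
  t = x
  return t
After constant-fold (8 stmts):
  y = 6
  v = y + 6
  x = 8
  d = 2
  u = 4
  a = y * y
  t = x
  return t
After copy-propagate (8 stmts):
  y = 6
  v = 6 + 6
  x = 8
  d = 2
  u = 4
  a = 6 * 6
  t = 8
  return 8
After constant-fold (8 stmts):
  y = 6
  v = 12
  x = 8
  d = 2
  u = 4
  a = 36
  t = 8
  return 8
After dead-code-elim (1 stmts):
  return 8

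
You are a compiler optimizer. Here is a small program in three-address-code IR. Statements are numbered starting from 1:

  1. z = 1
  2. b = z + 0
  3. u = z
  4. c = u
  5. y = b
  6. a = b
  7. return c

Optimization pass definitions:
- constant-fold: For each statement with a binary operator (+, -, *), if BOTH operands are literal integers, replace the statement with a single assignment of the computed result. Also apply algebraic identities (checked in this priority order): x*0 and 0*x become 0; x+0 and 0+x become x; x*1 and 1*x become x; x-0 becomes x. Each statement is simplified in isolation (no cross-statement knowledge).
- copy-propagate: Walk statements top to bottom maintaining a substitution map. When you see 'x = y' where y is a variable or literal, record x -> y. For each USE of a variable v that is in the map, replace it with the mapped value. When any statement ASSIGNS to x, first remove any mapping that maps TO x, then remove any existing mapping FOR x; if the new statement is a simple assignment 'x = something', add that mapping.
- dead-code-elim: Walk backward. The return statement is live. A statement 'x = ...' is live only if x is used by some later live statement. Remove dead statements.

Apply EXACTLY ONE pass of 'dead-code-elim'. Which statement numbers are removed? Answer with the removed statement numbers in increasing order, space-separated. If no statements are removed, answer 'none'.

Backward liveness scan:
Stmt 1 'z = 1': KEEP (z is live); live-in = []
Stmt 2 'b = z + 0': DEAD (b not in live set ['z'])
Stmt 3 'u = z': KEEP (u is live); live-in = ['z']
Stmt 4 'c = u': KEEP (c is live); live-in = ['u']
Stmt 5 'y = b': DEAD (y not in live set ['c'])
Stmt 6 'a = b': DEAD (a not in live set ['c'])
Stmt 7 'return c': KEEP (return); live-in = ['c']
Removed statement numbers: [2, 5, 6]
Surviving IR:
  z = 1
  u = z
  c = u
  return c

Answer: 2 5 6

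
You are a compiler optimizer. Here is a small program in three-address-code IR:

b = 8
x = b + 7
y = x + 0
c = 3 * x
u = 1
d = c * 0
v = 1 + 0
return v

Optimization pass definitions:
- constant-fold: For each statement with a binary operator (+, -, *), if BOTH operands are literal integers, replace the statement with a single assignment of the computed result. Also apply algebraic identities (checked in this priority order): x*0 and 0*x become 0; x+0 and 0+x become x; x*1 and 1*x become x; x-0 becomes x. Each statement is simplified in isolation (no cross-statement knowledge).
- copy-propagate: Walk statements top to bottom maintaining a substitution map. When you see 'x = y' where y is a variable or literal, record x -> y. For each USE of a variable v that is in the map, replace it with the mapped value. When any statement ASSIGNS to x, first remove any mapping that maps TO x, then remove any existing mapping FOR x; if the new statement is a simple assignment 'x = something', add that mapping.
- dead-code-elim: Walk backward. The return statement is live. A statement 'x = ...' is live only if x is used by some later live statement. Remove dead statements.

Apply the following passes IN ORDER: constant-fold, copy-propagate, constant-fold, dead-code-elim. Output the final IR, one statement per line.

Initial IR:
  b = 8
  x = b + 7
  y = x + 0
  c = 3 * x
  u = 1
  d = c * 0
  v = 1 + 0
  return v
After constant-fold (8 stmts):
  b = 8
  x = b + 7
  y = x
  c = 3 * x
  u = 1
  d = 0
  v = 1
  return v
After copy-propagate (8 stmts):
  b = 8
  x = 8 + 7
  y = x
  c = 3 * x
  u = 1
  d = 0
  v = 1
  return 1
After constant-fold (8 stmts):
  b = 8
  x = 15
  y = x
  c = 3 * x
  u = 1
  d = 0
  v = 1
  return 1
After dead-code-elim (1 stmts):
  return 1

Answer: return 1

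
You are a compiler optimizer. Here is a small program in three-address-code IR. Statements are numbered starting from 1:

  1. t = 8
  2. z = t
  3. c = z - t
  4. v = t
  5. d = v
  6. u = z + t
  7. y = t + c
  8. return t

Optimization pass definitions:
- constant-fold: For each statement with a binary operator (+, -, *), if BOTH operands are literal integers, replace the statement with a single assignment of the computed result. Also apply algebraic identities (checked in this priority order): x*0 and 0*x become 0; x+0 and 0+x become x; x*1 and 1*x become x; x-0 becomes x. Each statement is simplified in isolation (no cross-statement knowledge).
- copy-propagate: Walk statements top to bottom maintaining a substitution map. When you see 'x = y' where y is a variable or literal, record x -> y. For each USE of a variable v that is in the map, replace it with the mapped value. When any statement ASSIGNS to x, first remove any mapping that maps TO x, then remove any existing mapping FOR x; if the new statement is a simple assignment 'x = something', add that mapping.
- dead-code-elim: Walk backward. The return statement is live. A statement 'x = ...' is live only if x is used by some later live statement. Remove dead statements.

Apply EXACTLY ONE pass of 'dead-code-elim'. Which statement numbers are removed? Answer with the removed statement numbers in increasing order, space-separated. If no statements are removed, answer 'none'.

Answer: 2 3 4 5 6 7

Derivation:
Backward liveness scan:
Stmt 1 't = 8': KEEP (t is live); live-in = []
Stmt 2 'z = t': DEAD (z not in live set ['t'])
Stmt 3 'c = z - t': DEAD (c not in live set ['t'])
Stmt 4 'v = t': DEAD (v not in live set ['t'])
Stmt 5 'd = v': DEAD (d not in live set ['t'])
Stmt 6 'u = z + t': DEAD (u not in live set ['t'])
Stmt 7 'y = t + c': DEAD (y not in live set ['t'])
Stmt 8 'return t': KEEP (return); live-in = ['t']
Removed statement numbers: [2, 3, 4, 5, 6, 7]
Surviving IR:
  t = 8
  return t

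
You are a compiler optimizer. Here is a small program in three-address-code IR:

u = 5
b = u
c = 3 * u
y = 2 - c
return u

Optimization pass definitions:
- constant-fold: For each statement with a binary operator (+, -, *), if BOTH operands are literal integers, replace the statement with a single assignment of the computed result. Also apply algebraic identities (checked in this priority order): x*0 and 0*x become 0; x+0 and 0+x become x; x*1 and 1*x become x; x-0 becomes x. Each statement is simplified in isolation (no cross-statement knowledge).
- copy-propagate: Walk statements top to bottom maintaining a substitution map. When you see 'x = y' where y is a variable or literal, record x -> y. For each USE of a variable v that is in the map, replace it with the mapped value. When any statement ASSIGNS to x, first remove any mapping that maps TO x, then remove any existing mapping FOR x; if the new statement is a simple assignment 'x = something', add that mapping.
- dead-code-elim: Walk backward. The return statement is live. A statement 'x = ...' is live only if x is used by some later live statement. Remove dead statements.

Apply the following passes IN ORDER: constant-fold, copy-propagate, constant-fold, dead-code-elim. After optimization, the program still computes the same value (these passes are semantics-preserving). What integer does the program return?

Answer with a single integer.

Initial IR:
  u = 5
  b = u
  c = 3 * u
  y = 2 - c
  return u
After constant-fold (5 stmts):
  u = 5
  b = u
  c = 3 * u
  y = 2 - c
  return u
After copy-propagate (5 stmts):
  u = 5
  b = 5
  c = 3 * 5
  y = 2 - c
  return 5
After constant-fold (5 stmts):
  u = 5
  b = 5
  c = 15
  y = 2 - c
  return 5
After dead-code-elim (1 stmts):
  return 5
Evaluate:
  u = 5  =>  u = 5
  b = u  =>  b = 5
  c = 3 * u  =>  c = 15
  y = 2 - c  =>  y = -13
  return u = 5

Answer: 5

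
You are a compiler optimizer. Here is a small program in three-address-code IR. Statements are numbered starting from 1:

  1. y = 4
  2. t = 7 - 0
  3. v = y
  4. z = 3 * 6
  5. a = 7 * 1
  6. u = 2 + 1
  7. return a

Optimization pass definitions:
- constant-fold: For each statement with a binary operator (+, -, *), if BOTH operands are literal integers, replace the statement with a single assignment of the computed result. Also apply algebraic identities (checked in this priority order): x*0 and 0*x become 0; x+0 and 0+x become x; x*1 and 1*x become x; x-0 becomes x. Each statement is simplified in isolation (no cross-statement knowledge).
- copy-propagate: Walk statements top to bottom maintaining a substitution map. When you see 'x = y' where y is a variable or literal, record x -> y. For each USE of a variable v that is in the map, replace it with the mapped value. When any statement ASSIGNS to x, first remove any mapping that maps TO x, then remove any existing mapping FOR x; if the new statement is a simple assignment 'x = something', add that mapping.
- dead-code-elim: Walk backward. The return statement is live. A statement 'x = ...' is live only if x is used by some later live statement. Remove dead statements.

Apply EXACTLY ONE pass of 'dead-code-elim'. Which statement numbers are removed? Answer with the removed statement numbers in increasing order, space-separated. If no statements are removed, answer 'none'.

Backward liveness scan:
Stmt 1 'y = 4': DEAD (y not in live set [])
Stmt 2 't = 7 - 0': DEAD (t not in live set [])
Stmt 3 'v = y': DEAD (v not in live set [])
Stmt 4 'z = 3 * 6': DEAD (z not in live set [])
Stmt 5 'a = 7 * 1': KEEP (a is live); live-in = []
Stmt 6 'u = 2 + 1': DEAD (u not in live set ['a'])
Stmt 7 'return a': KEEP (return); live-in = ['a']
Removed statement numbers: [1, 2, 3, 4, 6]
Surviving IR:
  a = 7 * 1
  return a

Answer: 1 2 3 4 6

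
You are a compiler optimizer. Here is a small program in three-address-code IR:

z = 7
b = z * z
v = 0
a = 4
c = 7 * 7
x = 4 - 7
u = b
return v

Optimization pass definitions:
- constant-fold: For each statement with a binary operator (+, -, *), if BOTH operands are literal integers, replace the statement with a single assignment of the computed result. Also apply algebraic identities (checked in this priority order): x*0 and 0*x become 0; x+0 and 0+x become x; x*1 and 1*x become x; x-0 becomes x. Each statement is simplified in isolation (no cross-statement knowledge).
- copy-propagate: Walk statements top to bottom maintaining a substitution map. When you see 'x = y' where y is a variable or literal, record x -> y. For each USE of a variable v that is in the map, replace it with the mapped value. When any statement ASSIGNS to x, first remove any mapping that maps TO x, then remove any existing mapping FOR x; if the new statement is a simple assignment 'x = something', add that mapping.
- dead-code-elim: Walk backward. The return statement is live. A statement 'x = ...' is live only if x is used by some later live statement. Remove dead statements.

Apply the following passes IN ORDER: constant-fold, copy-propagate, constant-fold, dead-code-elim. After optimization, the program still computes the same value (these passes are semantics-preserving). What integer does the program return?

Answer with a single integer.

Answer: 0

Derivation:
Initial IR:
  z = 7
  b = z * z
  v = 0
  a = 4
  c = 7 * 7
  x = 4 - 7
  u = b
  return v
After constant-fold (8 stmts):
  z = 7
  b = z * z
  v = 0
  a = 4
  c = 49
  x = -3
  u = b
  return v
After copy-propagate (8 stmts):
  z = 7
  b = 7 * 7
  v = 0
  a = 4
  c = 49
  x = -3
  u = b
  return 0
After constant-fold (8 stmts):
  z = 7
  b = 49
  v = 0
  a = 4
  c = 49
  x = -3
  u = b
  return 0
After dead-code-elim (1 stmts):
  return 0
Evaluate:
  z = 7  =>  z = 7
  b = z * z  =>  b = 49
  v = 0  =>  v = 0
  a = 4  =>  a = 4
  c = 7 * 7  =>  c = 49
  x = 4 - 7  =>  x = -3
  u = b  =>  u = 49
  return v = 0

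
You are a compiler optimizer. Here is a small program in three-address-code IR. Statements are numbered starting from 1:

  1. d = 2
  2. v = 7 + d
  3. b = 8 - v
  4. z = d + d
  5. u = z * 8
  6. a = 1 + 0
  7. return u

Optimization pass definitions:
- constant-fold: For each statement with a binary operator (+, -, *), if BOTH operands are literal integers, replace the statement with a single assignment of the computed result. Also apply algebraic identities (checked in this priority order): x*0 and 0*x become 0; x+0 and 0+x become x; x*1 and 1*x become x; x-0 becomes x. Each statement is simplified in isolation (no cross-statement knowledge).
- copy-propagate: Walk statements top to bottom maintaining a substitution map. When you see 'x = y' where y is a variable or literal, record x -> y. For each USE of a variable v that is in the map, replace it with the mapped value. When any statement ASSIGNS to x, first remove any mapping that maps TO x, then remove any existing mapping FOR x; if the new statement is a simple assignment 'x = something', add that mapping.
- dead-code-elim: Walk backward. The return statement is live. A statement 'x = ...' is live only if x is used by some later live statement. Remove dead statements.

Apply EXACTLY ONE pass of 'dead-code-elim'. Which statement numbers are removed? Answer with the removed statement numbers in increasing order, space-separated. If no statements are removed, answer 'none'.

Answer: 2 3 6

Derivation:
Backward liveness scan:
Stmt 1 'd = 2': KEEP (d is live); live-in = []
Stmt 2 'v = 7 + d': DEAD (v not in live set ['d'])
Stmt 3 'b = 8 - v': DEAD (b not in live set ['d'])
Stmt 4 'z = d + d': KEEP (z is live); live-in = ['d']
Stmt 5 'u = z * 8': KEEP (u is live); live-in = ['z']
Stmt 6 'a = 1 + 0': DEAD (a not in live set ['u'])
Stmt 7 'return u': KEEP (return); live-in = ['u']
Removed statement numbers: [2, 3, 6]
Surviving IR:
  d = 2
  z = d + d
  u = z * 8
  return u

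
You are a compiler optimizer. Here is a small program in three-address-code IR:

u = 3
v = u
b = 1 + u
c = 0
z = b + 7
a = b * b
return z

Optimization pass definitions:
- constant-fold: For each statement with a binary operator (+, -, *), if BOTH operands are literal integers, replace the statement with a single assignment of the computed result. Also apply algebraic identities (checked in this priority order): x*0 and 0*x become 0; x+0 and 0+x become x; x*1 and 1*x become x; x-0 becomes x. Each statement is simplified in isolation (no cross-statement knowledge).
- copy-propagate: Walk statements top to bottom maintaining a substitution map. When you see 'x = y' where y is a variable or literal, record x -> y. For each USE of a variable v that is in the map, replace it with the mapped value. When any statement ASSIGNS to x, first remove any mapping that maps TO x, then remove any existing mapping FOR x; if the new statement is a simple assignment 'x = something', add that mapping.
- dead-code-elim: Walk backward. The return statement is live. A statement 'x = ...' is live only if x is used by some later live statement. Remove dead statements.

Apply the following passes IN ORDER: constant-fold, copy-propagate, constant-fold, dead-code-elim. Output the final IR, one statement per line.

Answer: b = 4
z = b + 7
return z

Derivation:
Initial IR:
  u = 3
  v = u
  b = 1 + u
  c = 0
  z = b + 7
  a = b * b
  return z
After constant-fold (7 stmts):
  u = 3
  v = u
  b = 1 + u
  c = 0
  z = b + 7
  a = b * b
  return z
After copy-propagate (7 stmts):
  u = 3
  v = 3
  b = 1 + 3
  c = 0
  z = b + 7
  a = b * b
  return z
After constant-fold (7 stmts):
  u = 3
  v = 3
  b = 4
  c = 0
  z = b + 7
  a = b * b
  return z
After dead-code-elim (3 stmts):
  b = 4
  z = b + 7
  return z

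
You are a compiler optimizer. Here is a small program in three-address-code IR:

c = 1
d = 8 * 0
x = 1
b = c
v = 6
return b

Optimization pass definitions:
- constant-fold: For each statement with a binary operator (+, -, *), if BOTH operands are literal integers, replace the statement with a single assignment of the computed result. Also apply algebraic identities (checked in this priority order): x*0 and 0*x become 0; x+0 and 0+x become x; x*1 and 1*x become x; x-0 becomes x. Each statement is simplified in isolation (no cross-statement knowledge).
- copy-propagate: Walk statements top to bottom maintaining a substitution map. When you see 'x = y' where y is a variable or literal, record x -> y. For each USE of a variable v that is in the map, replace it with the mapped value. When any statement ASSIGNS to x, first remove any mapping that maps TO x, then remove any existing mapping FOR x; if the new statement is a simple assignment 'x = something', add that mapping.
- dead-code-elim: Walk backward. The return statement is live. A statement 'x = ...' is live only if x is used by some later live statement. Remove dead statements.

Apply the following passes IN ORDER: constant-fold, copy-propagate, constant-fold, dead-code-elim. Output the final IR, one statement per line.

Initial IR:
  c = 1
  d = 8 * 0
  x = 1
  b = c
  v = 6
  return b
After constant-fold (6 stmts):
  c = 1
  d = 0
  x = 1
  b = c
  v = 6
  return b
After copy-propagate (6 stmts):
  c = 1
  d = 0
  x = 1
  b = 1
  v = 6
  return 1
After constant-fold (6 stmts):
  c = 1
  d = 0
  x = 1
  b = 1
  v = 6
  return 1
After dead-code-elim (1 stmts):
  return 1

Answer: return 1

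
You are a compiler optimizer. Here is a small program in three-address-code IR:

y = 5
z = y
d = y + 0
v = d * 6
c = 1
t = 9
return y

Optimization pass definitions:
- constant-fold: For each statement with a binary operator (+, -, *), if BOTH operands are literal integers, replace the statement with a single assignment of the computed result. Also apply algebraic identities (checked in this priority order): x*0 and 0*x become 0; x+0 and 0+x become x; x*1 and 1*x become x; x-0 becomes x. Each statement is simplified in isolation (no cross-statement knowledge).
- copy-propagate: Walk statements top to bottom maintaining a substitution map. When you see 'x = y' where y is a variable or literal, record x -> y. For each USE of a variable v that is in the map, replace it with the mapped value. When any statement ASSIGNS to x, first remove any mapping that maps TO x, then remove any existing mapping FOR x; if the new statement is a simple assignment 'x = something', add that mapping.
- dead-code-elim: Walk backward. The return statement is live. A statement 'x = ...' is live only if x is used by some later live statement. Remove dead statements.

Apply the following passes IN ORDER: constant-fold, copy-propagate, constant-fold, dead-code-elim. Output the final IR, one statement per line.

Initial IR:
  y = 5
  z = y
  d = y + 0
  v = d * 6
  c = 1
  t = 9
  return y
After constant-fold (7 stmts):
  y = 5
  z = y
  d = y
  v = d * 6
  c = 1
  t = 9
  return y
After copy-propagate (7 stmts):
  y = 5
  z = 5
  d = 5
  v = 5 * 6
  c = 1
  t = 9
  return 5
After constant-fold (7 stmts):
  y = 5
  z = 5
  d = 5
  v = 30
  c = 1
  t = 9
  return 5
After dead-code-elim (1 stmts):
  return 5

Answer: return 5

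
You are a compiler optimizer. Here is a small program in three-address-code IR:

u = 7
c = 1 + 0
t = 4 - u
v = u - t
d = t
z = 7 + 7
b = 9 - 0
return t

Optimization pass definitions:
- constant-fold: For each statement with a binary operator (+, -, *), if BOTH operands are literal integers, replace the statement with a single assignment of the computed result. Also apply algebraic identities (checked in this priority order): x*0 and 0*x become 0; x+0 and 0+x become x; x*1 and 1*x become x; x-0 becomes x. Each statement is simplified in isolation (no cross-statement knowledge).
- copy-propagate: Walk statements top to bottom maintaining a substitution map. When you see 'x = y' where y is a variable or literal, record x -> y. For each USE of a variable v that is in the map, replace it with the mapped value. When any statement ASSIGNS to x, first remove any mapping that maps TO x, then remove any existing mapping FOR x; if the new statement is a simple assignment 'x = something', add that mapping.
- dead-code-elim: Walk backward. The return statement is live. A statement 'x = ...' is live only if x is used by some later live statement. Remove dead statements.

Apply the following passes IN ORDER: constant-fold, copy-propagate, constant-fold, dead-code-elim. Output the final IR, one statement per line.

Initial IR:
  u = 7
  c = 1 + 0
  t = 4 - u
  v = u - t
  d = t
  z = 7 + 7
  b = 9 - 0
  return t
After constant-fold (8 stmts):
  u = 7
  c = 1
  t = 4 - u
  v = u - t
  d = t
  z = 14
  b = 9
  return t
After copy-propagate (8 stmts):
  u = 7
  c = 1
  t = 4 - 7
  v = 7 - t
  d = t
  z = 14
  b = 9
  return t
After constant-fold (8 stmts):
  u = 7
  c = 1
  t = -3
  v = 7 - t
  d = t
  z = 14
  b = 9
  return t
After dead-code-elim (2 stmts):
  t = -3
  return t

Answer: t = -3
return t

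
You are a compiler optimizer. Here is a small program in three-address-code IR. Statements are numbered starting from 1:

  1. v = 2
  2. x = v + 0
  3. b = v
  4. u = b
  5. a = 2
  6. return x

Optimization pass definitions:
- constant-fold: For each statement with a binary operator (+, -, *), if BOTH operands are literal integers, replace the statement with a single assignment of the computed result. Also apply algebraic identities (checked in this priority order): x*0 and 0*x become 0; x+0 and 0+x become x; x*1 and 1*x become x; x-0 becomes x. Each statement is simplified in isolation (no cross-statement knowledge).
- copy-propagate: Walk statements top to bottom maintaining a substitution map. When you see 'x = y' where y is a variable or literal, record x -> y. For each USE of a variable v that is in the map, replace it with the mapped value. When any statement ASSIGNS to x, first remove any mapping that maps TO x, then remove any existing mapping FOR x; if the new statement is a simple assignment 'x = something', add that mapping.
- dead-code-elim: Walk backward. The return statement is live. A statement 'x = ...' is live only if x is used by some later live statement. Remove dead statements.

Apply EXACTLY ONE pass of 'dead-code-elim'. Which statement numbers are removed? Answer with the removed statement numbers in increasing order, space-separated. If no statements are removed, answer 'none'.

Backward liveness scan:
Stmt 1 'v = 2': KEEP (v is live); live-in = []
Stmt 2 'x = v + 0': KEEP (x is live); live-in = ['v']
Stmt 3 'b = v': DEAD (b not in live set ['x'])
Stmt 4 'u = b': DEAD (u not in live set ['x'])
Stmt 5 'a = 2': DEAD (a not in live set ['x'])
Stmt 6 'return x': KEEP (return); live-in = ['x']
Removed statement numbers: [3, 4, 5]
Surviving IR:
  v = 2
  x = v + 0
  return x

Answer: 3 4 5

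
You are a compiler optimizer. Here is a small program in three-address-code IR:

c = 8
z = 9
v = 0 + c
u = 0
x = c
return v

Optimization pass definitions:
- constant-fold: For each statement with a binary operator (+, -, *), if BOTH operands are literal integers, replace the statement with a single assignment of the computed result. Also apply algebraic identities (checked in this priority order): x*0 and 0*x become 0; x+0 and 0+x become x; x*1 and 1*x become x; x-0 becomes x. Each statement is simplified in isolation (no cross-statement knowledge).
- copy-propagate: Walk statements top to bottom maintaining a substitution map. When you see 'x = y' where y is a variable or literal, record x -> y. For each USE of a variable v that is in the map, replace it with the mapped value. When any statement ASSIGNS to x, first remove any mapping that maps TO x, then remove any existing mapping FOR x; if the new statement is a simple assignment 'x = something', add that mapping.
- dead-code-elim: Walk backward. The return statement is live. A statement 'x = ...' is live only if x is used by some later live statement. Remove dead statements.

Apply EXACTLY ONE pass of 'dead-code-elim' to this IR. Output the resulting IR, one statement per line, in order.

Applying dead-code-elim statement-by-statement:
  [6] return v  -> KEEP (return); live=['v']
  [5] x = c  -> DEAD (x not live)
  [4] u = 0  -> DEAD (u not live)
  [3] v = 0 + c  -> KEEP; live=['c']
  [2] z = 9  -> DEAD (z not live)
  [1] c = 8  -> KEEP; live=[]
Result (3 stmts):
  c = 8
  v = 0 + c
  return v

Answer: c = 8
v = 0 + c
return v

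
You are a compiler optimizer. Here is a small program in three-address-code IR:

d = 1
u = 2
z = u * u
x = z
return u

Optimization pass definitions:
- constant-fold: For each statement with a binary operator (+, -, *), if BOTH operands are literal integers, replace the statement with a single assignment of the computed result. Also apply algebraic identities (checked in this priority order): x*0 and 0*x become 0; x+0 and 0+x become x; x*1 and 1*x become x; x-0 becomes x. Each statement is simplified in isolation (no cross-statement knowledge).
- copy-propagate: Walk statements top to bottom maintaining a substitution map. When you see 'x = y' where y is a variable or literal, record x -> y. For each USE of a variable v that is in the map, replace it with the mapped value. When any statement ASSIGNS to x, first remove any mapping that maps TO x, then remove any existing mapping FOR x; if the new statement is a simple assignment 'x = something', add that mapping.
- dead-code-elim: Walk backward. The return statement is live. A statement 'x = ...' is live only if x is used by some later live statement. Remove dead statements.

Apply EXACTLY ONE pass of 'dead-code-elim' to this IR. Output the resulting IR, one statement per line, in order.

Applying dead-code-elim statement-by-statement:
  [5] return u  -> KEEP (return); live=['u']
  [4] x = z  -> DEAD (x not live)
  [3] z = u * u  -> DEAD (z not live)
  [2] u = 2  -> KEEP; live=[]
  [1] d = 1  -> DEAD (d not live)
Result (2 stmts):
  u = 2
  return u

Answer: u = 2
return u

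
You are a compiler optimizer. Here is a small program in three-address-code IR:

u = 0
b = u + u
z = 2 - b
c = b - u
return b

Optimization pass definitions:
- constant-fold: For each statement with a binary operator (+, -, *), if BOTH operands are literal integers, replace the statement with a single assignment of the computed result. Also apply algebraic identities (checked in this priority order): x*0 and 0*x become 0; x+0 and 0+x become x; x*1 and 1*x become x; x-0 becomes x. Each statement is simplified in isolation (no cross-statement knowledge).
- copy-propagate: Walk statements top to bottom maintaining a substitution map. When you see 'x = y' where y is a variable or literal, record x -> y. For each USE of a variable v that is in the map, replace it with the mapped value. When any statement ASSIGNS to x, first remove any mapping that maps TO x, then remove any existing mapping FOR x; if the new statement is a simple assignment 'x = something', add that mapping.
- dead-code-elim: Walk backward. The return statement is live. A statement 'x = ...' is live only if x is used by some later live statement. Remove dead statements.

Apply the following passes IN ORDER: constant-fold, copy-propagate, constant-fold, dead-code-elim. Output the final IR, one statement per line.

Answer: b = 0
return b

Derivation:
Initial IR:
  u = 0
  b = u + u
  z = 2 - b
  c = b - u
  return b
After constant-fold (5 stmts):
  u = 0
  b = u + u
  z = 2 - b
  c = b - u
  return b
After copy-propagate (5 stmts):
  u = 0
  b = 0 + 0
  z = 2 - b
  c = b - 0
  return b
After constant-fold (5 stmts):
  u = 0
  b = 0
  z = 2 - b
  c = b
  return b
After dead-code-elim (2 stmts):
  b = 0
  return b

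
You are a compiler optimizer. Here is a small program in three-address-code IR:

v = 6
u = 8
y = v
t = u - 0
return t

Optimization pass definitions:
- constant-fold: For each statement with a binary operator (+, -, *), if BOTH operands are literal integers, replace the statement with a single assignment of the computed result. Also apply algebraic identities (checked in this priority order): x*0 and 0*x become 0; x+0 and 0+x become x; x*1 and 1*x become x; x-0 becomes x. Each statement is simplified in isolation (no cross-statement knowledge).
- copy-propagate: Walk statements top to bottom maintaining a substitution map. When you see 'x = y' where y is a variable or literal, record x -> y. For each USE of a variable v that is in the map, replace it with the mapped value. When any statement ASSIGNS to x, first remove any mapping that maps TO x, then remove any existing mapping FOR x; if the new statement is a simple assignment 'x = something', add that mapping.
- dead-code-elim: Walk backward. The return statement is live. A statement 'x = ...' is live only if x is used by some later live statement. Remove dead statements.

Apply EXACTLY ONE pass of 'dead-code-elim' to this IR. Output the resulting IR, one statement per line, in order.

Applying dead-code-elim statement-by-statement:
  [5] return t  -> KEEP (return); live=['t']
  [4] t = u - 0  -> KEEP; live=['u']
  [3] y = v  -> DEAD (y not live)
  [2] u = 8  -> KEEP; live=[]
  [1] v = 6  -> DEAD (v not live)
Result (3 stmts):
  u = 8
  t = u - 0
  return t

Answer: u = 8
t = u - 0
return t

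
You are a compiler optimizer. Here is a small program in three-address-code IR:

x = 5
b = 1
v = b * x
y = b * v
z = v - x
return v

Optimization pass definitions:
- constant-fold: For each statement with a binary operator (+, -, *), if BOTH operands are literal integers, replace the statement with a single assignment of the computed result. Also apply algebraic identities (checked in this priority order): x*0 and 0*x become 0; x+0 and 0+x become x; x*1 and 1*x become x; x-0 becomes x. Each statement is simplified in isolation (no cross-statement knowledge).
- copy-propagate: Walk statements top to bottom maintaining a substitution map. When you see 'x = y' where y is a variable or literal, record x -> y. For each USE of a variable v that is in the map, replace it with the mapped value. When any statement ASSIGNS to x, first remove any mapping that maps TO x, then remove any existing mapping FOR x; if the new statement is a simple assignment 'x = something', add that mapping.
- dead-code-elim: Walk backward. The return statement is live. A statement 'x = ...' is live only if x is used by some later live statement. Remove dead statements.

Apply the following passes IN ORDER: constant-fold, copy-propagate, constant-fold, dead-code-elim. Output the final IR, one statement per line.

Answer: v = 5
return v

Derivation:
Initial IR:
  x = 5
  b = 1
  v = b * x
  y = b * v
  z = v - x
  return v
After constant-fold (6 stmts):
  x = 5
  b = 1
  v = b * x
  y = b * v
  z = v - x
  return v
After copy-propagate (6 stmts):
  x = 5
  b = 1
  v = 1 * 5
  y = 1 * v
  z = v - 5
  return v
After constant-fold (6 stmts):
  x = 5
  b = 1
  v = 5
  y = v
  z = v - 5
  return v
After dead-code-elim (2 stmts):
  v = 5
  return v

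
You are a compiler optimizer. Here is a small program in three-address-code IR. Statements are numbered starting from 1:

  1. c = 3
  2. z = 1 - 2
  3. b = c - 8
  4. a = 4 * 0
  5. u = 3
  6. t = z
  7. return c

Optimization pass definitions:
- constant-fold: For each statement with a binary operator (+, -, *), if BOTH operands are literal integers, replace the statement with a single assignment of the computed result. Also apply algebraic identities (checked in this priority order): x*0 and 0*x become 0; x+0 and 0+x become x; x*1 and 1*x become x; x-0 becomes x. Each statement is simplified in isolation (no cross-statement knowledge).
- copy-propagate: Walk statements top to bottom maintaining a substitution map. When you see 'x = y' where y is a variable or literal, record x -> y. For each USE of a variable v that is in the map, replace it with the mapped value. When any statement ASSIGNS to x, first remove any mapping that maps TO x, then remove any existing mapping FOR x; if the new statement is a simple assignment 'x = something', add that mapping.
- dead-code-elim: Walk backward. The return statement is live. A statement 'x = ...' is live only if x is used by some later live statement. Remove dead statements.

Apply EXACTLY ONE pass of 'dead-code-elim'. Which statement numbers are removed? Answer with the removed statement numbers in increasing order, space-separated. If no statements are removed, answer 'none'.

Backward liveness scan:
Stmt 1 'c = 3': KEEP (c is live); live-in = []
Stmt 2 'z = 1 - 2': DEAD (z not in live set ['c'])
Stmt 3 'b = c - 8': DEAD (b not in live set ['c'])
Stmt 4 'a = 4 * 0': DEAD (a not in live set ['c'])
Stmt 5 'u = 3': DEAD (u not in live set ['c'])
Stmt 6 't = z': DEAD (t not in live set ['c'])
Stmt 7 'return c': KEEP (return); live-in = ['c']
Removed statement numbers: [2, 3, 4, 5, 6]
Surviving IR:
  c = 3
  return c

Answer: 2 3 4 5 6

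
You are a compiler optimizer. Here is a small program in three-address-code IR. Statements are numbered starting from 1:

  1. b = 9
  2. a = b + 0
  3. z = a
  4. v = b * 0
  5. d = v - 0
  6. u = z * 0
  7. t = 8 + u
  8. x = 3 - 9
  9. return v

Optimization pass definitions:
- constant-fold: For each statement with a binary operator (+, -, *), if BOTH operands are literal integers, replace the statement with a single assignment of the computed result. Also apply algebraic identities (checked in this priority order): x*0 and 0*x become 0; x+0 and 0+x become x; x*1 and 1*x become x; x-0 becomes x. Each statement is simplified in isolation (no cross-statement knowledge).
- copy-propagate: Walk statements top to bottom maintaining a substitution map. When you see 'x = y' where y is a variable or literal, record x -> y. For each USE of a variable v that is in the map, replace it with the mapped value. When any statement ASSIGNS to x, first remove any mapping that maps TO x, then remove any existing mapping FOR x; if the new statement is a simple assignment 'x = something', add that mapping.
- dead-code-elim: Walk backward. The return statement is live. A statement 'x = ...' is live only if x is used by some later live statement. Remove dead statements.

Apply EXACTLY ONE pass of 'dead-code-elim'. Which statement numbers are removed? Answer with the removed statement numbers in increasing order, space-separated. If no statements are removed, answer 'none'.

Answer: 2 3 5 6 7 8

Derivation:
Backward liveness scan:
Stmt 1 'b = 9': KEEP (b is live); live-in = []
Stmt 2 'a = b + 0': DEAD (a not in live set ['b'])
Stmt 3 'z = a': DEAD (z not in live set ['b'])
Stmt 4 'v = b * 0': KEEP (v is live); live-in = ['b']
Stmt 5 'd = v - 0': DEAD (d not in live set ['v'])
Stmt 6 'u = z * 0': DEAD (u not in live set ['v'])
Stmt 7 't = 8 + u': DEAD (t not in live set ['v'])
Stmt 8 'x = 3 - 9': DEAD (x not in live set ['v'])
Stmt 9 'return v': KEEP (return); live-in = ['v']
Removed statement numbers: [2, 3, 5, 6, 7, 8]
Surviving IR:
  b = 9
  v = b * 0
  return v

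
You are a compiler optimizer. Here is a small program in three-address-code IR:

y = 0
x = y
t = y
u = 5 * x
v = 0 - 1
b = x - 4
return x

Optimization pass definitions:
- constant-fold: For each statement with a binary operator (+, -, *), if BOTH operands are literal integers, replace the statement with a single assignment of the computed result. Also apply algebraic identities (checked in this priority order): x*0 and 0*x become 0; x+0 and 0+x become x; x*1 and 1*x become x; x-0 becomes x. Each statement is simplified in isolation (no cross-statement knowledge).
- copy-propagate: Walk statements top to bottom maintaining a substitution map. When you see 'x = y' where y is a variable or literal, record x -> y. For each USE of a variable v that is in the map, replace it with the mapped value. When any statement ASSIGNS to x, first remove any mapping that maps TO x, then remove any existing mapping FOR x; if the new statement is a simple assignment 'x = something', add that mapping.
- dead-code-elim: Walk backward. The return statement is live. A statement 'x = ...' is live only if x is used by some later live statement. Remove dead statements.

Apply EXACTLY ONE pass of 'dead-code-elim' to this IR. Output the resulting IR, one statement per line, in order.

Applying dead-code-elim statement-by-statement:
  [7] return x  -> KEEP (return); live=['x']
  [6] b = x - 4  -> DEAD (b not live)
  [5] v = 0 - 1  -> DEAD (v not live)
  [4] u = 5 * x  -> DEAD (u not live)
  [3] t = y  -> DEAD (t not live)
  [2] x = y  -> KEEP; live=['y']
  [1] y = 0  -> KEEP; live=[]
Result (3 stmts):
  y = 0
  x = y
  return x

Answer: y = 0
x = y
return x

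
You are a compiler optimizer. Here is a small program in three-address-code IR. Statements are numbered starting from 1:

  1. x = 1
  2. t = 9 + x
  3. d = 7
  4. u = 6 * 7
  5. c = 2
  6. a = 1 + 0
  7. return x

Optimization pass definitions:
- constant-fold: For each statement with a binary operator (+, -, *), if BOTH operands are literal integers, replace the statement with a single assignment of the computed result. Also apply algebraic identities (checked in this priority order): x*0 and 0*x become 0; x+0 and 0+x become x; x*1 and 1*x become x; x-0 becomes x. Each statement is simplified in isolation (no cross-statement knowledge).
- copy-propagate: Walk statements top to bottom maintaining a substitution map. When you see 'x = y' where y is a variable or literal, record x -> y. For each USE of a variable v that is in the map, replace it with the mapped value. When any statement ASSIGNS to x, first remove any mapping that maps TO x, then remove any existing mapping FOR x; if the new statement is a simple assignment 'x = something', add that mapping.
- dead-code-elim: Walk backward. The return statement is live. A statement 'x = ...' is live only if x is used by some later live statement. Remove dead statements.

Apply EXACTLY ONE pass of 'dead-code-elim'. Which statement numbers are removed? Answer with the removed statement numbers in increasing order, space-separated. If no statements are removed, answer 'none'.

Answer: 2 3 4 5 6

Derivation:
Backward liveness scan:
Stmt 1 'x = 1': KEEP (x is live); live-in = []
Stmt 2 't = 9 + x': DEAD (t not in live set ['x'])
Stmt 3 'd = 7': DEAD (d not in live set ['x'])
Stmt 4 'u = 6 * 7': DEAD (u not in live set ['x'])
Stmt 5 'c = 2': DEAD (c not in live set ['x'])
Stmt 6 'a = 1 + 0': DEAD (a not in live set ['x'])
Stmt 7 'return x': KEEP (return); live-in = ['x']
Removed statement numbers: [2, 3, 4, 5, 6]
Surviving IR:
  x = 1
  return x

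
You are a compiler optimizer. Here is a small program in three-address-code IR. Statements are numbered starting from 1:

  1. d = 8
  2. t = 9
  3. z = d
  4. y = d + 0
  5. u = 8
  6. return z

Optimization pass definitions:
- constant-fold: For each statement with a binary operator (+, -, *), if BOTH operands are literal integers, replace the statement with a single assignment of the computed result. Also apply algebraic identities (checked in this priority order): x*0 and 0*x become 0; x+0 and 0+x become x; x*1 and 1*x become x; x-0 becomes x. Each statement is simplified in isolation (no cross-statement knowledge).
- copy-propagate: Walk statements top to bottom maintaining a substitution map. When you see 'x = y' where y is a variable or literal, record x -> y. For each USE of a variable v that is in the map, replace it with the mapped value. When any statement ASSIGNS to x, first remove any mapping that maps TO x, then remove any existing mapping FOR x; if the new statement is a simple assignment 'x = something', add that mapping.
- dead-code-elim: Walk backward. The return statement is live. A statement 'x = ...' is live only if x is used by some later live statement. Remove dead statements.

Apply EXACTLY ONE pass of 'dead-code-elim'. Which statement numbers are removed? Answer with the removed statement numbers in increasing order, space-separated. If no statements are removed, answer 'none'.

Answer: 2 4 5

Derivation:
Backward liveness scan:
Stmt 1 'd = 8': KEEP (d is live); live-in = []
Stmt 2 't = 9': DEAD (t not in live set ['d'])
Stmt 3 'z = d': KEEP (z is live); live-in = ['d']
Stmt 4 'y = d + 0': DEAD (y not in live set ['z'])
Stmt 5 'u = 8': DEAD (u not in live set ['z'])
Stmt 6 'return z': KEEP (return); live-in = ['z']
Removed statement numbers: [2, 4, 5]
Surviving IR:
  d = 8
  z = d
  return z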